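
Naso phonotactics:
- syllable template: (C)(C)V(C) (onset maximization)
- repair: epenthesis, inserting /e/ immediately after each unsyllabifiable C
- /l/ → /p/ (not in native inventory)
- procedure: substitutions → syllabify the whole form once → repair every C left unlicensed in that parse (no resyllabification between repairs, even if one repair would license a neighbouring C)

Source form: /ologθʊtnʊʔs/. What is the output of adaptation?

opogθʊtnʊʔse

Substitution: /l/ → /p/, giving /opogθʊtnʊʔs/.
The consonants /s/ cannot be parsed into a legal (C)(C)V(C) syllable (at most one coda consonant is licensed; onsets may contain at most 2 consonants).
Each unlicensed consonant becomes the onset of a new syllable: /s/ → /se/.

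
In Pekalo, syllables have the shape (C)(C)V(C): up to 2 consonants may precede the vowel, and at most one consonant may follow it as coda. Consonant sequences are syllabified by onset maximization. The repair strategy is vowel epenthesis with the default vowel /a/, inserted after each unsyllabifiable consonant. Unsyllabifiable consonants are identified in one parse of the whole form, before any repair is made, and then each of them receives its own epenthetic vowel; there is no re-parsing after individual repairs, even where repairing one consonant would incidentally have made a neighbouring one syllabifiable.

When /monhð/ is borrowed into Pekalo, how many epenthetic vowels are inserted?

2

The unsyllabifiable consonants are /h/, /ð/; each receives one epenthetic vowel.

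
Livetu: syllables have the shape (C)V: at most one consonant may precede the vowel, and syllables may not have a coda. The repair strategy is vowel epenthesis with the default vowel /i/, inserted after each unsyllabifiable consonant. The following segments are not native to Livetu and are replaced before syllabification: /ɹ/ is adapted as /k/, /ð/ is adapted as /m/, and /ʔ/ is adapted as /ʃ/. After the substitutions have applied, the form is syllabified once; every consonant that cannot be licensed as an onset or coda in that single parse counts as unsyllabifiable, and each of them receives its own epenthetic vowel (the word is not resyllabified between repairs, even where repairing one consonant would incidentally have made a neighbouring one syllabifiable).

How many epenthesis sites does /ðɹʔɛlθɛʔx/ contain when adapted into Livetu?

After substitution the input is /mkʃɛlθɛʃx/.
The unsyllabifiable consonants are /m/, /k/, /l/, /ʃ/, /x/; each receives one epenthetic vowel.

5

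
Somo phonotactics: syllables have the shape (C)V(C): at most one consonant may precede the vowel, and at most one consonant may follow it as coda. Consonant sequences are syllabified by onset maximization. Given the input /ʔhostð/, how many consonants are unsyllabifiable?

Syllabifying with onset maximization leaves /ʔ/, /t/, /ð/ stranded (at most one coda consonant is licensed; onsets are limited to one consonant).

3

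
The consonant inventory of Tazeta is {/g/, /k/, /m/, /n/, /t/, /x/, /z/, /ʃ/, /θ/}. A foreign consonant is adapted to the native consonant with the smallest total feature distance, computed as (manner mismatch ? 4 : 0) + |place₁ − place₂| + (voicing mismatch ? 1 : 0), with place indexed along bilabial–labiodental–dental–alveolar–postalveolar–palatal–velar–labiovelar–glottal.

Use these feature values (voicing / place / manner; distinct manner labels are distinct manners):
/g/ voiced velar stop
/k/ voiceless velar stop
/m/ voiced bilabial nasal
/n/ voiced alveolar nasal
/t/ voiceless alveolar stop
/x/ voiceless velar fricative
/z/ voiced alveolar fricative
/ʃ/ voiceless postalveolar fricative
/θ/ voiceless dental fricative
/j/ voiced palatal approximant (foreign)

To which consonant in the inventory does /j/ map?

/g/ is closest: manner differs (approximant→stop, +4), place distance 1 (palatal→velar), same voicing; total 5. Next closest is /k/ at distance 6.

g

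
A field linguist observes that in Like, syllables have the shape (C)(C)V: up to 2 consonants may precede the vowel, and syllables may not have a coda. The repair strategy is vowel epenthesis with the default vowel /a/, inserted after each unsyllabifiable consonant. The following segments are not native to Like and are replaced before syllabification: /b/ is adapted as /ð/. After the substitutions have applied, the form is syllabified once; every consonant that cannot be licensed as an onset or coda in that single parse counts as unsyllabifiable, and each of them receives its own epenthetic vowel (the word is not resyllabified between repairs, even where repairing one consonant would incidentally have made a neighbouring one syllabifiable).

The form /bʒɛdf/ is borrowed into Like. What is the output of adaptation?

ðʒɛdafa

Substitution: /b/ → /ð/, giving /ðʒɛdf/.
Syllabifying with onset maximization leaves /d/, /f/ stranded (no codas are permitted; onsets may contain at most 2 consonants).
Inserting the epenthetic vowel yields /d/ → /da/, /f/ → /fa/.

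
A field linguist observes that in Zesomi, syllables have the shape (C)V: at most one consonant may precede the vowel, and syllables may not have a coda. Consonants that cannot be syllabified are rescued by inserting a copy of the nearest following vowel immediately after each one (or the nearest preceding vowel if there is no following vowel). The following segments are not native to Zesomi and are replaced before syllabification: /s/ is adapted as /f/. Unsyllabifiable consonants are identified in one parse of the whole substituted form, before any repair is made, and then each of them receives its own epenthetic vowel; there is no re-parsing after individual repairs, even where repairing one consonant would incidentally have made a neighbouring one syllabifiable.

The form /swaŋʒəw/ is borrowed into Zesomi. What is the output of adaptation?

Substitution: /s/ → /f/, giving /fwaŋʒəw/.
Syllabifying with onset maximization leaves /f/, /ŋ/, /w/ stranded (no codas are permitted; onsets are limited to one consonant).
Each unlicensed consonant becomes the onset of a new syllable: /f/ → /fa/, /ŋ/ → /ŋə/, /w/ → /wə/.

fawaŋəʒəwə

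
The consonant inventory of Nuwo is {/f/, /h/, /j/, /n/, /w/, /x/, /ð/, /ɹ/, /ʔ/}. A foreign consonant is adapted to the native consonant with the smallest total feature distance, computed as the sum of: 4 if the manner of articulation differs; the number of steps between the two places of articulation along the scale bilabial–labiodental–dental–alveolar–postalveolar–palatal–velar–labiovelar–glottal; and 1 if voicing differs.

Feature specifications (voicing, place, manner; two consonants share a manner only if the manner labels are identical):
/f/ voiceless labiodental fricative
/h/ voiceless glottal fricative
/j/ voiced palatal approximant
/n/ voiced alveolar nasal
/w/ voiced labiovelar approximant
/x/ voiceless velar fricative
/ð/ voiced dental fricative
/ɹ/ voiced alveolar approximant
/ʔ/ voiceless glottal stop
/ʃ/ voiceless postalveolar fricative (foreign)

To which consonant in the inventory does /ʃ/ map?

x

/x/ is closest: same manner (fricative), place distance 2 (postalveolar→velar), same voicing; total 2. Next closest is /f/ at distance 3.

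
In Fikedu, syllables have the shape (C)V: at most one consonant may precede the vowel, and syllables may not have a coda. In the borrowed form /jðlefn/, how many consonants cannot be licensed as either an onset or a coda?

Under (C)V, the unsyllabifiable consonants are /j/, /ð/, /f/, /n/ (no codas are permitted; onsets are limited to one consonant).

4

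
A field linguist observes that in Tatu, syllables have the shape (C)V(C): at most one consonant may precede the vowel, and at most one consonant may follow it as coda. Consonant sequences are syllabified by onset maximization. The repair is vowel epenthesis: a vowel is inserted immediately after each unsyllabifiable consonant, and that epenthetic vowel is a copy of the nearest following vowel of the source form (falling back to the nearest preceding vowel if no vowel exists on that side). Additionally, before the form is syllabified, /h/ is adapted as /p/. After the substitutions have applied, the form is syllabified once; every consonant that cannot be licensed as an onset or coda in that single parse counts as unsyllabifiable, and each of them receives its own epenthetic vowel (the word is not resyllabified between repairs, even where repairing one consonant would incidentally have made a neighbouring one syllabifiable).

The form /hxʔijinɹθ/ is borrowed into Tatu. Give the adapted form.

Substitution: /h/ → /p/, giving /pxʔijinɹθ/.
The consonants /p/, /x/, /ɹ/, /θ/ cannot be parsed into a legal (C)V(C) syllable (at most one coda consonant is licensed; onsets are limited to one consonant).
Each unlicensed consonant becomes the onset of a new syllable: /p/ → /pi/, /x/ → /xi/, /ɹ/ → /ɹi/, /θ/ → /θi/.

pixiʔijinɹiθi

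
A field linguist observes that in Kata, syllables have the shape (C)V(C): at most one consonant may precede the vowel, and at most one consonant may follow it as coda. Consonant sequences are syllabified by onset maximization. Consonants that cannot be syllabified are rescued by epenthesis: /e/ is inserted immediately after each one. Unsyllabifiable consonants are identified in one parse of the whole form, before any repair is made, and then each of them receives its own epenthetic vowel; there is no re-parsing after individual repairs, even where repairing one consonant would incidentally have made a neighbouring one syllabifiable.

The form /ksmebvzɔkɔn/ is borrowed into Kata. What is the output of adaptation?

kesemebvezɔkɔn

Under (C)V(C), the unsyllabifiable consonants are /k/, /s/, /v/ (at most one coda consonant is licensed; onsets are limited to one consonant).
Inserting the epenthetic vowel yields /k/ → /ke/, /s/ → /se/, /v/ → /ve/.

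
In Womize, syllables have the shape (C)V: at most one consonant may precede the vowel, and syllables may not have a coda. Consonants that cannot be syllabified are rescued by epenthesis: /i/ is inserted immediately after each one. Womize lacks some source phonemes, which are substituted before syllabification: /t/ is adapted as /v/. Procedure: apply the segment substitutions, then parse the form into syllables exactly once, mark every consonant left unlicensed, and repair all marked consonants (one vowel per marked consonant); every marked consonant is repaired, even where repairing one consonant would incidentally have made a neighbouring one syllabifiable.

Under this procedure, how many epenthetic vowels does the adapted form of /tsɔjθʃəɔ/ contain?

After substitution the input is /vsɔjθʃəɔ/.
The unsyllabifiable consonants are /v/, /j/, /θ/; each receives one epenthetic vowel.

3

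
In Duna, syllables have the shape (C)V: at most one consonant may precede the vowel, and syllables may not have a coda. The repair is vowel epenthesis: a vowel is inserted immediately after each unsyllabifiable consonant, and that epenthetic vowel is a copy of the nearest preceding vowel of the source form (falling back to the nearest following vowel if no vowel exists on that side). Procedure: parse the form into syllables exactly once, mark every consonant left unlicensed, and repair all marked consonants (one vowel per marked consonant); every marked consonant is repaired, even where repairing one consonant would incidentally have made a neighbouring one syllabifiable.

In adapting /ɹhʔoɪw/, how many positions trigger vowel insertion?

The unsyllabifiable consonants are /ɹ/, /h/, /w/; each receives one epenthetic vowel.

3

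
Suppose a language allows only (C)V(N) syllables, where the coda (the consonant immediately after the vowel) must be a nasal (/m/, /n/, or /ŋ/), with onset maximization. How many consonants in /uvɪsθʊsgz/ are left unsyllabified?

The consonants /s/, /s/, /g/, /z/ cannot be parsed into a legal (C)V(N) syllable (only a nasal (/m/, /n/, or /ŋ/) is licensed in coda position; onsets are limited to one consonant).

4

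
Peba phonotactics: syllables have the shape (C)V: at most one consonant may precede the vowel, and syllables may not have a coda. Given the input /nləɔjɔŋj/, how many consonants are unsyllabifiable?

3

Under (C)V, the unsyllabifiable consonants are /n/, /ŋ/, /j/ (no codas are permitted; onsets are limited to one consonant).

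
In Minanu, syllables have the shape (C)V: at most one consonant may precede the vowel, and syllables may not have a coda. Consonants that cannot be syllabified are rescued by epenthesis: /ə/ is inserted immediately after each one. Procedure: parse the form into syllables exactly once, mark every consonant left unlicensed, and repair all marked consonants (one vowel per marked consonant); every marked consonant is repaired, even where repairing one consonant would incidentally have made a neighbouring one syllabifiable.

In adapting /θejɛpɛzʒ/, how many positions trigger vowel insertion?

2

The unsyllabifiable consonants are /z/, /ʒ/; each receives one epenthetic vowel.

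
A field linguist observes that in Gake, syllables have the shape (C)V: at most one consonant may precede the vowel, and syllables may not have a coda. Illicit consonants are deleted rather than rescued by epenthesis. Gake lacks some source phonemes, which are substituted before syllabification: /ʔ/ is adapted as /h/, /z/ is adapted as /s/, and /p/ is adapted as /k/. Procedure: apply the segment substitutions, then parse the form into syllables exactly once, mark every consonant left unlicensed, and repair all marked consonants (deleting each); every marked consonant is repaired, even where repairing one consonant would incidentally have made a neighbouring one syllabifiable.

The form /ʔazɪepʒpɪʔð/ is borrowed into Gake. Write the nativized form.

hasɪekɪ

Substitution: /ʔ/ → /h/, /z/ → /s/, /p/ → /k/, giving /hasɪekʒkɪhð/.
Syllabifying with onset maximization leaves /k/, /ʒ/, /h/, /ð/ stranded (no codas are permitted; onsets are limited to one consonant).
Each unlicensed consonant is deleted: /k/, /ʒ/, /h/, /ð/.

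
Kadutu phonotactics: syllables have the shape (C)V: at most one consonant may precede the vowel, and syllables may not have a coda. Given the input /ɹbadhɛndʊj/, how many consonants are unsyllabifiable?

4

Syllabifying with onset maximization leaves /ɹ/, /d/, /n/, /j/ stranded (no codas are permitted; onsets are limited to one consonant).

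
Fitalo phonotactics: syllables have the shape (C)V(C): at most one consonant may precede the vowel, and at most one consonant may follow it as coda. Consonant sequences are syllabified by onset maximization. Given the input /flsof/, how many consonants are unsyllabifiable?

Under (C)V(C), the unsyllabifiable consonants are /f/, /l/ (at most one coda consonant is licensed; onsets are limited to one consonant).

2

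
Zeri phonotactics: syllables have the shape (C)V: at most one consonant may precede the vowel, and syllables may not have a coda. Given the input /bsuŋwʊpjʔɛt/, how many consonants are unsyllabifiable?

Under (C)V, the unsyllabifiable consonants are /b/, /ŋ/, /p/, /j/, /t/ (no codas are permitted; onsets are limited to one consonant).

5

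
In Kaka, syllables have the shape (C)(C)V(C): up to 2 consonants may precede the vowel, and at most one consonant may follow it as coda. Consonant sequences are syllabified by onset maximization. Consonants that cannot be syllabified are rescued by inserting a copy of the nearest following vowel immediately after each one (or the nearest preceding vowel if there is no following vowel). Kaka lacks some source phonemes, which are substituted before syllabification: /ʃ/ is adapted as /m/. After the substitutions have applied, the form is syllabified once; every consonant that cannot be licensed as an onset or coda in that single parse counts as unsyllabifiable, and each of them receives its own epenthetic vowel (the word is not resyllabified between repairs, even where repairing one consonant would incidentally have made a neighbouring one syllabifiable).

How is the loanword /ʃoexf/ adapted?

Substitution: /ʃ/ → /m/, giving /moexf/.
The consonants /f/ cannot be parsed into a legal (C)(C)V(C) syllable (at most one coda consonant is licensed; onsets may contain at most 2 consonants).
Each unlicensed consonant becomes the onset of a new syllable: /f/ → /fe/.

moexfe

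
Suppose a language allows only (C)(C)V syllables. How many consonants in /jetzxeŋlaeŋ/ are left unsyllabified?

2

Syllabifying with onset maximization leaves /t/, /ŋ/ stranded (no codas are permitted; onsets may contain at most 2 consonants).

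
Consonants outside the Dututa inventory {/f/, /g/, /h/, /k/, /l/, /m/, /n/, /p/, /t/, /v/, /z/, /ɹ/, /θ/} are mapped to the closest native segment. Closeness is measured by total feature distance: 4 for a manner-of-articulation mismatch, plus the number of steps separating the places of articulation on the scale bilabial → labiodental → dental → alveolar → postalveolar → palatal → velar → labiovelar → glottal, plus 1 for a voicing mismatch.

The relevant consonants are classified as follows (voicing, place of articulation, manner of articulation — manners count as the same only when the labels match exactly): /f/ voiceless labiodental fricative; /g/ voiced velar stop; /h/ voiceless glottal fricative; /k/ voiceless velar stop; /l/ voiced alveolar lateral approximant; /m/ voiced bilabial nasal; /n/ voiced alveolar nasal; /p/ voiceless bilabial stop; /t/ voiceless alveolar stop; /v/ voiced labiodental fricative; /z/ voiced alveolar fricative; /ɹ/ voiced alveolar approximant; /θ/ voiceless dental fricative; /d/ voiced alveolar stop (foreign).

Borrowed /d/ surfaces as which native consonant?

/t/ is closest: same manner (stop), place distance 0 (alveolar→alveolar), voicing differs (+1); total 1. Next closest is /g/ at distance 3.

t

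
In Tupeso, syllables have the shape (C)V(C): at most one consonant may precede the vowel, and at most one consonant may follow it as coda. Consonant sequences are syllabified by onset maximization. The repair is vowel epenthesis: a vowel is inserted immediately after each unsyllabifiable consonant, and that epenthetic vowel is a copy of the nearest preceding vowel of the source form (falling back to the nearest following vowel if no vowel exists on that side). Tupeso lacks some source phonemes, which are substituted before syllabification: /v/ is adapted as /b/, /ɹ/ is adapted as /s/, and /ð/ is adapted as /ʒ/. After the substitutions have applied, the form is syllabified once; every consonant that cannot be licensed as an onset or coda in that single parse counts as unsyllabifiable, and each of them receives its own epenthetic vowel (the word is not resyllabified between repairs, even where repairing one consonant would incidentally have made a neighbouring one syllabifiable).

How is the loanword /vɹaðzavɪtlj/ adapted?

Substitution: /v/ → /b/, /ɹ/ → /s/, /ð/ → /ʒ/, giving /bsaʒzabɪtlj/.
Under (C)V(C), the unsyllabifiable consonants are /b/, /l/, /j/ (at most one coda consonant is licensed; onsets are limited to one consonant).
Inserting the epenthetic vowel yields /b/ → /ba/, /l/ → /lɪ/, /j/ → /jɪ/.

basaʒzabɪtlɪjɪ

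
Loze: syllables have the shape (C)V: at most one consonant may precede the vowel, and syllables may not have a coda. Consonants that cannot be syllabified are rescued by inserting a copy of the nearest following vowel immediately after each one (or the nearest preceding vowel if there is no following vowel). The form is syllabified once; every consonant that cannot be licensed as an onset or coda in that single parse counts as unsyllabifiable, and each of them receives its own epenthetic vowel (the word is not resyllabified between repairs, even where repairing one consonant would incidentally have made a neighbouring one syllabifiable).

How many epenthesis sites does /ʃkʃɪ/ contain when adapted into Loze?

The unsyllabifiable consonants are /ʃ/, /k/; each receives one epenthetic vowel.

2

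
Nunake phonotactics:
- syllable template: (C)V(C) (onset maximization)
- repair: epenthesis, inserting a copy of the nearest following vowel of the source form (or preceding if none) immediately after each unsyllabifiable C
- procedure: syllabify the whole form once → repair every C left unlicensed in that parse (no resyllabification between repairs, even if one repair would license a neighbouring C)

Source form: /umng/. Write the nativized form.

Syllabifying with onset maximization leaves /n/, /g/ stranded (at most one coda consonant is licensed; onsets are limited to one consonant).
Epenthesis after each stranded consonant: /n/ → /nu/, /g/ → /gu/.

umnugu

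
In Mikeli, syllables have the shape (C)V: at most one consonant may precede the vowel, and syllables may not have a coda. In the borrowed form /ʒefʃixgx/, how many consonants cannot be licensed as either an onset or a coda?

4

Under (C)V, the unsyllabifiable consonants are /f/, /x/, /g/, /x/ (no codas are permitted; onsets are limited to one consonant).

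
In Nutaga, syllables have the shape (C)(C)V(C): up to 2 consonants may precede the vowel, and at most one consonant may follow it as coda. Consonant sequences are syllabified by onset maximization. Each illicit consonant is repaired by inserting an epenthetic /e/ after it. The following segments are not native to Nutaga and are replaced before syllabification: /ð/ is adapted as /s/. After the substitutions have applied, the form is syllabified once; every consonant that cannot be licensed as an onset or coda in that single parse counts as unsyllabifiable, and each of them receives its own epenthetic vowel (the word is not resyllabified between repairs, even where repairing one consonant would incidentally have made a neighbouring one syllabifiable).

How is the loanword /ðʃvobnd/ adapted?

seʃvobnede

Substitution: /ð/ → /s/, giving /sʃvobnd/.
The consonants /s/, /n/, /d/ cannot be parsed into a legal (C)(C)V(C) syllable (at most one coda consonant is licensed; onsets may contain at most 2 consonants).
Inserting the epenthetic vowel yields /s/ → /se/, /n/ → /ne/, /d/ → /de/.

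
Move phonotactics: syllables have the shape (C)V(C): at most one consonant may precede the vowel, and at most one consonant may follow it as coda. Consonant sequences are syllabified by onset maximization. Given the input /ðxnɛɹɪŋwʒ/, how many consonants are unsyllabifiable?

Syllabifying with onset maximization leaves /ð/, /x/, /w/, /ʒ/ stranded (at most one coda consonant is licensed; onsets are limited to one consonant).

4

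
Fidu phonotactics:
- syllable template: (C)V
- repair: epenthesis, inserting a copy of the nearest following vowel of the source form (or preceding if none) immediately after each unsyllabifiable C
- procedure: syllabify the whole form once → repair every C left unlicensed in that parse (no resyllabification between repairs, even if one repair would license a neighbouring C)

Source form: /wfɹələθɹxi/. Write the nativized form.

wəfəɹələθiɹixi

Syllabifying with onset maximization leaves /w/, /f/, /θ/, /ɹ/ stranded (no codas are permitted; onsets are limited to one consonant).
Each unlicensed consonant becomes the onset of a new syllable: /w/ → /wə/, /f/ → /fə/, /θ/ → /θi/, /ɹ/ → /ɹi/.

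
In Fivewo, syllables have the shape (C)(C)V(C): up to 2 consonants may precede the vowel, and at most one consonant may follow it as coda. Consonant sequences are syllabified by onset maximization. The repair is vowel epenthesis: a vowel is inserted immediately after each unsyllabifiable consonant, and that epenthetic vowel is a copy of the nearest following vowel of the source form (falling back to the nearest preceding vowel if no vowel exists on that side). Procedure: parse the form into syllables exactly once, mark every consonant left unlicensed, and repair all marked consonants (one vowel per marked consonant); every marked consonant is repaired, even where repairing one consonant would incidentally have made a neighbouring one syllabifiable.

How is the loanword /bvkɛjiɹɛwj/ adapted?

The consonants /b/, /j/ cannot be parsed into a legal (C)(C)V(C) syllable (at most one coda consonant is licensed; onsets may contain at most 2 consonants).
Inserting the epenthetic vowel yields /b/ → /bɛ/, /j/ → /jɛ/.

bɛvkɛjiɹɛwjɛ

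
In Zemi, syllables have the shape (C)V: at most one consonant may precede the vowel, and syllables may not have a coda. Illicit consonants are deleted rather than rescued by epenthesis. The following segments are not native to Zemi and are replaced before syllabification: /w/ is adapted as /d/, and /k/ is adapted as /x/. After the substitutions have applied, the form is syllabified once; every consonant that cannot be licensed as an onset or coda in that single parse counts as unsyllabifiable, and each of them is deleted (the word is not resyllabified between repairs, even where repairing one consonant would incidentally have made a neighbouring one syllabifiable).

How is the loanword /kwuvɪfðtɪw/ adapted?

Substitution: /k/ → /x/, /w/ → /d/, giving /xduvɪfðtɪd/.
Under (C)V, the unsyllabifiable consonants are /x/, /f/, /ð/, /d/ (no codas are permitted; onsets are limited to one consonant).
Each unlicensed consonant is deleted: /x/, /f/, /ð/, /d/.

duvɪtɪ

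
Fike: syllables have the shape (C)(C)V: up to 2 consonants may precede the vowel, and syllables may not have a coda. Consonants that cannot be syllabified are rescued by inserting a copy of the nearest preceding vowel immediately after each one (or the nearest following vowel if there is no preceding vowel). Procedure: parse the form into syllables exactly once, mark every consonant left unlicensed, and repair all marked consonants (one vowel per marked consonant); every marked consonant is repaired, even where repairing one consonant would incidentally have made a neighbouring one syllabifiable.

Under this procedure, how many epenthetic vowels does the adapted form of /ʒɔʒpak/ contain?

1

The unsyllabifiable consonants are /k/; each receives one epenthetic vowel.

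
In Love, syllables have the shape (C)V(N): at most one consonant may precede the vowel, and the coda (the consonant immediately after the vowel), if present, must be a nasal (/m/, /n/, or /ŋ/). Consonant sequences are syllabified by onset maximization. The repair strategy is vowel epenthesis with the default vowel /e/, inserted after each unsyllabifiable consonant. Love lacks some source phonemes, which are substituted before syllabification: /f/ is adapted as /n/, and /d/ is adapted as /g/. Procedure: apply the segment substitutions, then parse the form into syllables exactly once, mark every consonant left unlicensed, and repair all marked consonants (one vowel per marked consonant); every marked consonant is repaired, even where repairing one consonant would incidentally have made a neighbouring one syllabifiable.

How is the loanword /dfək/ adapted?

Substitution: /d/ → /g/, /f/ → /n/, giving /gnək/.
The consonants /g/, /k/ cannot be parsed into a legal (C)V(N) syllable (only a nasal (/m/, /n/, or /ŋ/) is licensed in coda position; onsets are limited to one consonant).
Each unlicensed consonant becomes the onset of a new syllable: /g/ → /ge/, /k/ → /ke/.

genəke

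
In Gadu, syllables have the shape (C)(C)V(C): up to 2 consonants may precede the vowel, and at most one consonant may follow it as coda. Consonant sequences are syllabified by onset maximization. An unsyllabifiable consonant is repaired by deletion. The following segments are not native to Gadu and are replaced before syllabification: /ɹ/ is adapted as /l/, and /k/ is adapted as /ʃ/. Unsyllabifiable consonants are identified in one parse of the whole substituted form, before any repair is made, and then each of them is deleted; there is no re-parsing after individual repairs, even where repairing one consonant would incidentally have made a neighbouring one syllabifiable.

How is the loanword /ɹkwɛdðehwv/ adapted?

ʃwɛdðeh

Substitution: /ɹ/ → /l/, /k/ → /ʃ/, giving /lʃwɛdðehwv/.
The consonants /l/, /w/, /v/ cannot be parsed into a legal (C)(C)V(C) syllable (at most one coda consonant is licensed; onsets may contain at most 2 consonants).
Each unlicensed consonant is deleted: /l/, /w/, /v/.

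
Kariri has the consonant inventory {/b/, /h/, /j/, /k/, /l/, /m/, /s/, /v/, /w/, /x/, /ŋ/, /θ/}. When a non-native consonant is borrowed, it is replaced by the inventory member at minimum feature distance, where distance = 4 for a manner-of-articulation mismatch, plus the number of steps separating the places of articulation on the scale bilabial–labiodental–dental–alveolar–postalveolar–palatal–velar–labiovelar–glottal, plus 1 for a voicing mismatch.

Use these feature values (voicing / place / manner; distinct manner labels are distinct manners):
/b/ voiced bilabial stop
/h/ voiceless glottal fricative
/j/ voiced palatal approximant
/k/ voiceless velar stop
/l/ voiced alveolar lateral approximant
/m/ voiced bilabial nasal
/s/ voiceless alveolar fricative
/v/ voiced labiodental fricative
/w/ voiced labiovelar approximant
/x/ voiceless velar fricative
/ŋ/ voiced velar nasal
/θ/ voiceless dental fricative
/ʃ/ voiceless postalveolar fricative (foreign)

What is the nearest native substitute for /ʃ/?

/s/ is closest: same manner (fricative), place distance 1 (postalveolar→alveolar), same voicing; total 1. Next closest is /x/ at distance 2.

s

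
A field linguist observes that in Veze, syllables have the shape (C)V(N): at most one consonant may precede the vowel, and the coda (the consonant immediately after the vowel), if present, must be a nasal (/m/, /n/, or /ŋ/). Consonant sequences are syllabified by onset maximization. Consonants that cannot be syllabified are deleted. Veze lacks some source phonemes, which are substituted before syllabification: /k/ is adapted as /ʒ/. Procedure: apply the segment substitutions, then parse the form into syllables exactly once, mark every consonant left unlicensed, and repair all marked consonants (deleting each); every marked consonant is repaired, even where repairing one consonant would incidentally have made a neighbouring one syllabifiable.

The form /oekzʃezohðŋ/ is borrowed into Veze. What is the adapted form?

oeʃezo

Substitution: /k/ → /ʒ/, giving /oeʒzʃezohðŋ/.
Syllabifying with onset maximization leaves /ʒ/, /z/, /h/, /ð/, /ŋ/ stranded (only a nasal (/m/, /n/, or /ŋ/) is licensed in coda position; onsets are limited to one consonant).
Each unlicensed consonant is deleted: /ʒ/, /z/, /h/, /ð/, /ŋ/.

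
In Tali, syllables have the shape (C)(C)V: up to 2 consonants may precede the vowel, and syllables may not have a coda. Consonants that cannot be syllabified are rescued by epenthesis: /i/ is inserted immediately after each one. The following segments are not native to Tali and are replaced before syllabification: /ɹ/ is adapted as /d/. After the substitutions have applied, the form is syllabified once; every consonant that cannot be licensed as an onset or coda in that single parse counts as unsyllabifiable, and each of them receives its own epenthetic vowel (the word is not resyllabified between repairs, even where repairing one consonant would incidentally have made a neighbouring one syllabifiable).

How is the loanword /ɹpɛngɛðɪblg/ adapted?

Substitution: /ɹ/ → /d/, giving /dpɛngɛðɪblg/.
Under (C)(C)V, the unsyllabifiable consonants are /b/, /l/, /g/ (no codas are permitted; onsets may contain at most 2 consonants).
Inserting the epenthetic vowel yields /b/ → /bi/, /l/ → /li/, /g/ → /gi/.

dpɛngɛðɪbiligi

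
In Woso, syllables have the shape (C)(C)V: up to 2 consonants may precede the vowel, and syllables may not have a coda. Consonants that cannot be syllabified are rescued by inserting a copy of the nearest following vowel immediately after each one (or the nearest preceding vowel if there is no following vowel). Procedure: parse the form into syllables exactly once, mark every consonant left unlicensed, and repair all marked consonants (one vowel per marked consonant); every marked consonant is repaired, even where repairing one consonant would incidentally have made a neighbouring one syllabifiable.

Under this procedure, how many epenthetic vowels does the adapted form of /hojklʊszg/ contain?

The unsyllabifiable consonants are /j/, /s/, /z/, /g/; each receives one epenthetic vowel.

4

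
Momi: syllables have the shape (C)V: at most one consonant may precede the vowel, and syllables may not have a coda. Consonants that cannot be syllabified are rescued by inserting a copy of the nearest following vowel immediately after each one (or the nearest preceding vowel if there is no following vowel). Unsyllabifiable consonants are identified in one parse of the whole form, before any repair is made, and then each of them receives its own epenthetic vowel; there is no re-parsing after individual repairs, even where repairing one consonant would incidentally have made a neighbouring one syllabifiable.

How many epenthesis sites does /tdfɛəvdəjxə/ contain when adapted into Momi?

The unsyllabifiable consonants are /t/, /d/, /v/, /j/; each receives one epenthetic vowel.

4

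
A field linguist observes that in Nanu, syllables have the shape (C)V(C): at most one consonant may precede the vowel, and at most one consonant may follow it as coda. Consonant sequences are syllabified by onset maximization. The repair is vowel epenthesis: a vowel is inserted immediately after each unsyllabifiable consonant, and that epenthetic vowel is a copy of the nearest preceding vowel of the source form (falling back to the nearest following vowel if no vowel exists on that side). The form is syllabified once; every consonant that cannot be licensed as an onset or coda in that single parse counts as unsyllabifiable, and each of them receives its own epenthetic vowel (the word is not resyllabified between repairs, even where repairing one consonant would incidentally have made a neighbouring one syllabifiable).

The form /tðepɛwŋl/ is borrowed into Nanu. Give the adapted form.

teðepɛwŋɛlɛ

Syllabifying with onset maximization leaves /t/, /ŋ/, /l/ stranded (at most one coda consonant is licensed; onsets are limited to one consonant).
Each unlicensed consonant becomes the onset of a new syllable: /t/ → /te/, /ŋ/ → /ŋɛ/, /l/ → /lɛ/.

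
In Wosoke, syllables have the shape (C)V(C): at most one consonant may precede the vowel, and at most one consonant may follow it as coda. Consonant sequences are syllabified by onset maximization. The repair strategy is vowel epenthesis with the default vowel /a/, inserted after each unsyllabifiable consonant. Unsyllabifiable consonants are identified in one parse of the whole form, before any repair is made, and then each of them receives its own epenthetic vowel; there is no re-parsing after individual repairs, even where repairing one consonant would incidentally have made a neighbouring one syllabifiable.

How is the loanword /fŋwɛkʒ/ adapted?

faŋawɛkʒa

Syllabifying with onset maximization leaves /f/, /ŋ/, /ʒ/ stranded (at most one coda consonant is licensed; onsets are limited to one consonant).
Inserting the epenthetic vowel yields /f/ → /fa/, /ŋ/ → /ŋa/, /ʒ/ → /ʒa/.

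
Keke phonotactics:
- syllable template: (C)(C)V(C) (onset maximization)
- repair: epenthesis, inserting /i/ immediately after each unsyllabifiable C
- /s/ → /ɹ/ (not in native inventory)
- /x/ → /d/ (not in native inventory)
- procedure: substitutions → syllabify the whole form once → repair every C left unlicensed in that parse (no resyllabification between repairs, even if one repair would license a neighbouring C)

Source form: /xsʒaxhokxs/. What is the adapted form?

diɹʒadhokdiɹi

Substitution: /x/ → /d/, /s/ → /ɹ/, giving /dɹʒadhokdɹ/.
The consonants /d/, /d/, /ɹ/ cannot be parsed into a legal (C)(C)V(C) syllable (at most one coda consonant is licensed; onsets may contain at most 2 consonants).
Inserting the epenthetic vowel yields /d/ → /di/, /d/ → /di/, /ɹ/ → /ɹi/.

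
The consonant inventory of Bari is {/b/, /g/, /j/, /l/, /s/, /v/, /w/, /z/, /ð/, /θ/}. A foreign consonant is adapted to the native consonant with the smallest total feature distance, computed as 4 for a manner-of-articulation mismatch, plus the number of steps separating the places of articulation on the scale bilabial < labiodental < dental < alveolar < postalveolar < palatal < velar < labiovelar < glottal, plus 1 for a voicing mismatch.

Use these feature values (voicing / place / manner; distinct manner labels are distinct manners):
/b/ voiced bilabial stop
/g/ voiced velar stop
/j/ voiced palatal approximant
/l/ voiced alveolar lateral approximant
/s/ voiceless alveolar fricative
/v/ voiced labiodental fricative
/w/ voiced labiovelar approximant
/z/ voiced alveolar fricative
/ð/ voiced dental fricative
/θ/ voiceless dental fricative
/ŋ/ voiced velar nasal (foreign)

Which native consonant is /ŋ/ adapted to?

/g/ is closest: manner differs (nasal→stop, +4), place distance 0 (velar→velar), same voicing; total 4. Next closest is /j/ at distance 5.

g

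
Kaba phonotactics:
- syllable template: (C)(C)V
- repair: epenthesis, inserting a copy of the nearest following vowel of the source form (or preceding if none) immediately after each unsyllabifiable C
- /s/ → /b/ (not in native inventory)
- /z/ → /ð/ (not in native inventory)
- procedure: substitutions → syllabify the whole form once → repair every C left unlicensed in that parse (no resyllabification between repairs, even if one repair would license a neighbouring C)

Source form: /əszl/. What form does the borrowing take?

Substitution: /s/ → /b/, /z/ → /ð/, giving /əbðl/.
Syllabifying with onset maximization leaves /b/, /ð/, /l/ stranded (no codas are permitted; onsets may contain at most 2 consonants).
Inserting the epenthetic vowel yields /b/ → /bə/, /ð/ → /ðə/, /l/ → /lə/.

əbəðələ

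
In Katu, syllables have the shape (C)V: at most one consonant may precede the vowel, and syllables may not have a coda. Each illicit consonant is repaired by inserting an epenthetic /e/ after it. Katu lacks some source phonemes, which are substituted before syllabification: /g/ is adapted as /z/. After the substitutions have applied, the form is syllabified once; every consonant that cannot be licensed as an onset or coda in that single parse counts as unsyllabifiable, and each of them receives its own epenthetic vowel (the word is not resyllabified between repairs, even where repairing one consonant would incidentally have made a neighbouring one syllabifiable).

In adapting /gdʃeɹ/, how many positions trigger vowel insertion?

After substitution the input is /zdʃeɹ/.
The unsyllabifiable consonants are /z/, /d/, /ɹ/; each receives one epenthetic vowel.

3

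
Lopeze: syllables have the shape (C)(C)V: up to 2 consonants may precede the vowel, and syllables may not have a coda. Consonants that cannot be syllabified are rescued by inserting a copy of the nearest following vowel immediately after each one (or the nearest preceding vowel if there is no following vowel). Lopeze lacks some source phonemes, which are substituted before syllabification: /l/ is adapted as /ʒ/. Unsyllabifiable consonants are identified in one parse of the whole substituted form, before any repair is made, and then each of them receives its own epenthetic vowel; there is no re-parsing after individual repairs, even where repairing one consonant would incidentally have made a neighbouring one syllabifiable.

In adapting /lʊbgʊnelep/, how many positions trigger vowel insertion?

1

After substitution the input is /ʒʊbgʊneʒep/.
The unsyllabifiable consonants are /p/; each receives one epenthetic vowel.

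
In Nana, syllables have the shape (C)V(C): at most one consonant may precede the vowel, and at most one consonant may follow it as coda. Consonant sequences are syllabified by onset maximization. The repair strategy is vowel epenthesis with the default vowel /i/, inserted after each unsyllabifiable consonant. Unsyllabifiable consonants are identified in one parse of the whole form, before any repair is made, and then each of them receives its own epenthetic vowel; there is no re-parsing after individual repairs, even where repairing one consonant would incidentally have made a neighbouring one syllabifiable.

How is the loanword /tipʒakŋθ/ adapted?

tipʒakŋiθi

Under (C)V(C), the unsyllabifiable consonants are /ŋ/, /θ/ (at most one coda consonant is licensed; onsets are limited to one consonant).
Epenthesis after each stranded consonant: /ŋ/ → /ŋi/, /θ/ → /θi/.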